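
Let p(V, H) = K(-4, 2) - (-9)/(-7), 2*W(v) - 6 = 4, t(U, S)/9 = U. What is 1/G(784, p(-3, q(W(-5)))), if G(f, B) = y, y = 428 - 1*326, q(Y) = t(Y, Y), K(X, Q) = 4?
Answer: 1/102 ≈ 0.0098039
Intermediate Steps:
t(U, S) = 9*U
W(v) = 5 (W(v) = 3 + (1/2)*4 = 3 + 2 = 5)
q(Y) = 9*Y
p(V, H) = 19/7 (p(V, H) = 4 - (-9)/(-7) = 4 - (-9)*(-1)/7 = 4 - 1*9/7 = 4 - 9/7 = 19/7)
y = 102 (y = 428 - 326 = 102)
G(f, B) = 102
1/G(784, p(-3, q(W(-5)))) = 1/102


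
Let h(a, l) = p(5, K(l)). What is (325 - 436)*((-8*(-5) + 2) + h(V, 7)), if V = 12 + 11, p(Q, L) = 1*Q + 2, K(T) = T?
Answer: -5439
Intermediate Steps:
p(Q, L) = 2 + Q (p(Q, L) = Q + 2 = 2 + Q)
V = 23
h(a, l) = 7 (h(a, l) = 2 + 5 = 7)
(325 - 436)*((-8*(-5) + 2) + h(V, 7)) = (325 - 436)*((-8*(-5) + 2) + 7) = -111*((40 + 2) + 7) = -111*(42 + 7) = -111*49 = -5439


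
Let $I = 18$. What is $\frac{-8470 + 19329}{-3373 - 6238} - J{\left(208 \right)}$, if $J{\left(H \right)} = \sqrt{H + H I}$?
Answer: $- \frac{10859}{9611} - 4 \sqrt{247} \approx -63.995$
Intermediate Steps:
$J{\left(H \right)} = \sqrt{19} \sqrt{H}$ ($J{\left(H \right)} = \sqrt{H + H 18} = \sqrt{H + 18 H} = \sqrt{19 H} = \sqrt{19} \sqrt{H}$)
$\frac{-8470 + 19329}{-3373 - 6238} - J{\left(208 \right)} = \frac{-8470 + 19329}{-3373 - 6238} - \sqrt{19} \sqrt{208} = \frac{10859}{-9611} - \sqrt{19} \cdot 4 \sqrt{13} = 10859 \left(- \frac{1}{9611}\right) - 4 \sqrt{247} = - \frac{10859}{9611} - 4 \sqrt{247}$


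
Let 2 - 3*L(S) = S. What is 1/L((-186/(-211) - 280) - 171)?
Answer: 211/31799 ≈ 0.0066354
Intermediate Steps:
L(S) = ⅔ - S/3
1/L((-186/(-211) - 280) - 171) = 1/(⅔ - ((-186/(-211) - 280) - 171)/3) = 1/(⅔ - ((-186*(-1/211) - 280) - 171)/3) = 1/(⅔ - ((186/211 - 280) - 171)/3) = 1/(⅔ - (-58894/211 - 171)/3) = 1/(⅔ - ⅓*(-94975/211)) = 1/(⅔ + 94975/633) = 1/(31799/211) = 211/31799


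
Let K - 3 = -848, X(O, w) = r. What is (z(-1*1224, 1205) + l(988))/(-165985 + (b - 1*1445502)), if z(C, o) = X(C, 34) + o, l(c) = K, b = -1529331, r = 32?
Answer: -196/1570409 ≈ -0.00012481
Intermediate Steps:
X(O, w) = 32
K = -845 (K = 3 - 848 = -845)
l(c) = -845
z(C, o) = 32 + o
(z(-1*1224, 1205) + l(988))/(-165985 + (b - 1*1445502)) = ((32 + 1205) - 845)/(-165985 + (-1529331 - 1*1445502)) = (1237 - 845)/(-165985 + (-1529331 - 1445502)) = 392/(-165985 - 2974833) = 392/(-3140818) = 392*(-1/3140818) = -196/1570409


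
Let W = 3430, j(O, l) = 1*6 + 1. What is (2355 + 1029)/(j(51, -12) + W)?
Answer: 3384/3437 ≈ 0.98458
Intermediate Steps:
j(O, l) = 7 (j(O, l) = 6 + 1 = 7)
(2355 + 1029)/(j(51, -12) + W) = (2355 + 1029)/(7 + 3430) = 3384/3437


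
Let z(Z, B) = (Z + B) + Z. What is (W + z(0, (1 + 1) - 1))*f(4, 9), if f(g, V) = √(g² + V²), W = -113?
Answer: -112*√97 ≈ -1103.1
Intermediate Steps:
z(Z, B) = B + 2*Z (z(Z, B) = (B + Z) + Z = B + 2*Z)
f(g, V) = √(V² + g²)
(W + z(0, (1 + 1) - 1))*f(4, 9) = (-113 + (((1 + 1) - 1) + 2*0))*√(9² + 4²) = (-113 + ((2 - 1) + 0))*√(81 + 16) = (-113 + (1 + 0))*√97 = (-113 + 1)*√97 = -112*√97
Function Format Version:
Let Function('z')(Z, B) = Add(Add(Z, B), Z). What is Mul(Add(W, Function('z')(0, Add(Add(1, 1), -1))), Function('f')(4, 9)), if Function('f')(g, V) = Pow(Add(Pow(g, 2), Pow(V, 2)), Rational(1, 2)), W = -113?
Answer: Mul(-112, Pow(97, Rational(1, 2))) ≈ -1103.1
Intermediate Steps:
Function('z')(Z, B) = Add(B, Mul(2, Z)) (Function('z')(Z, B) = Add(Add(B, Z), Z) = Add(B, Mul(2, Z)))
Function('f')(g, V) = Pow(Add(Pow(V, 2), Pow(g, 2)), Rational(1, 2))
Mul(Add(W, Function('z')(0, Add(Add(1, 1), -1))), Function('f')(4, 9)) = Mul(Add(-113, Add(Add(Add(1, 1), -1), Mul(2, 0))), Pow(Add(Pow(9, 2), Pow(4, 2)), Rational(1, 2))) = Mul(Add(-113, Add(Add(2, -1), 0)), Pow(Add(81, 16), Rational(1, 2))) = Mul(Add(-113, Add(1, 0)), Pow(97, Rational(1, 2))) = Mul(Add(-113, 1), Pow(97, Rational(1, 2))) = Mul(-112, Pow(97, Rational(1, 2)))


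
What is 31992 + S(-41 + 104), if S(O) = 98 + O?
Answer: 32153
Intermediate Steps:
31992 + S(-41 + 104) = 31992 + (98 + (-41 + 104)) = 31992 + (98 + 63) = 31992 + 161 = 32153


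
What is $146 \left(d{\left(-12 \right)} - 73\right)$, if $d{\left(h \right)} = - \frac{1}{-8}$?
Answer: $- \frac{42559}{4} \approx -10640.0$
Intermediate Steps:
$d{\left(h \right)} = \frac{1}{8}$ ($d{\left(h \right)} = \left(-1\right) \left(- \frac{1}{8}\right) = \frac{1}{8}$)
$146 \left(d{\left(-12 \right)} - 73\right) = 146 \left(\frac{1}{8} - 73\right) = 146 \left(- \frac{583}{8}\right) = - \frac{42559}{4}$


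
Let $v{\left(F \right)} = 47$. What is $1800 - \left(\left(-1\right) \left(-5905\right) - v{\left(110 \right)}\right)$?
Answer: $-4058$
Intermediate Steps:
$1800 - \left(\left(-1\right) \left(-5905\right) - v{\left(110 \right)}\right) = 1800 - \left(\left(-1\right) \left(-5905\right) - 47\right) = 1800 - \left(5905 - 47\right) = 1800 - 5858 = -4058$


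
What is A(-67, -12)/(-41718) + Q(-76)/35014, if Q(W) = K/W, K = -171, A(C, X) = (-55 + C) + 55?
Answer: 4879607/2921428104 ≈ 0.0016703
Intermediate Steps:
A(C, X) = C
Q(W) = -171/W
A(-67, -12)/(-41718) + Q(-76)/35014 = -67/(-41718) - 171/(-76)/35014 = -67*(-1/41718) - 171*(-1/76)*(1/35014) = 67/41718 + (9/4)*(1/35014) = 67/41718 + 9/140056 = 4879607/2921428104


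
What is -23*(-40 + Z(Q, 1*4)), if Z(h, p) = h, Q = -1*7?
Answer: 1081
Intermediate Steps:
Q = -7
-23*(-40 + Z(Q, 1*4)) = -23*(-40 - 7) = -23*(-47) = 1081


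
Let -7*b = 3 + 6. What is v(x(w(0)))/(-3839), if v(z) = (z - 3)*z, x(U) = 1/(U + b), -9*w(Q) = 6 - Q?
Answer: -3024/6453359 ≈ -0.00046859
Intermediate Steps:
b = -9/7 (b = -(3 + 6)/7 = -⅐*9 = -9/7 ≈ -1.2857)
w(Q) = -⅔ + Q/9 (w(Q) = -(6 - Q)/9 = -⅔ + Q/9)
x(U) = 1/(-9/7 + U) (x(U) = 1/(U - 9/7) = 1/(-9/7 + U))
v(z) = z*(-3 + z) (v(z) = (-3 + z)*z = z*(-3 + z))
v(x(w(0)))/(-3839) = ((7/(-9 + 7*(-⅔ + (⅑)*0)))*(-3 + 7/(-9 + 7*(-⅔ + (⅑)*0))))/(-3839) = ((7/(-9 + 7*(-⅔ + 0)))*(-3 + 7/(-9 + 7*(-⅔ + 0))))*(-1/3839) = ((7/(-9 + 7*(-⅔)))*(-3 + 7/(-9 + 7*(-⅔))))*(-1/3839) = ((7/(-9 - 14/3))*(-3 + 7/(-9 - 14/3)))*(-1/3839) = ((7/(-41/3))*(-3 + 7/(-41/3)))*(-1/3839) = ((7*(-3/41))*(-3 + 7*(-3/41)))*(-1/3839) = -21*(-3 - 21/41)/41*(-1/3839) = -21/41*(-144/41)*(-1/3839) = (3024/1681)*(-1/3839) = -3024/6453359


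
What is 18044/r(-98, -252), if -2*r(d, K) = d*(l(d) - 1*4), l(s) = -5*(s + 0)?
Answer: 9022/11907 ≈ 0.75771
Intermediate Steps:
l(s) = -5*s
r(d, K) = -d*(-4 - 5*d)/2 (r(d, K) = -d*(-5*d - 1*4)/2 = -d*(-5*d - 4)/2 = -d*(-4 - 5*d)/2)
18044/r(-98, -252) = 18044/(((½)*(-98)*(4 + 5*(-98)))) = 18044/(((½)*(-98)*(4 - 490))) = 18044/(((½)*(-98)*(-486))) = 18044/23814 = 18044*(1/23814) = 9022/11907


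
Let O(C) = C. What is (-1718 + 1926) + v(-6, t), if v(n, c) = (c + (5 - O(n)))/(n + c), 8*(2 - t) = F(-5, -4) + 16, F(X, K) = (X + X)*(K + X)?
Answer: 14353/69 ≈ 208.01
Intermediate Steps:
F(X, K) = 2*X*(K + X) (F(X, K) = (2*X)*(K + X) = 2*X*(K + X))
t = -45/4 (t = 2 - (2*(-5)*(-4 - 5) + 16)/8 = 2 - (2*(-5)*(-9) + 16)/8 = 2 - (90 + 16)/8 = 2 - ⅛*106 = 2 - 53/4 = -45/4 ≈ -11.250)
v(n, c) = (5 + c - n)/(c + n) (v(n, c) = (c + (5 - n))/(n + c) = (5 + c - n)/(c + n))
(-1718 + 1926) + v(-6, t) = (-1718 + 1926) + (5 - 45/4 - 1*(-6))/(-45/4 - 6) = 208 + (5 - 45/4 + 6)/(-69/4) = 208 - 4/69*(-¼) = 208 + 1/69 = 14353/69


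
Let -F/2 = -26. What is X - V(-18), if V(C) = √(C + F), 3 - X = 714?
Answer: -711 - √34 ≈ -716.83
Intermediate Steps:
X = -711 (X = 3 - 1*714 = 3 - 714 = -711)
F = 52 (F = -2*(-26) = 52)
V(C) = √(52 + C) (V(C) = √(C + 52) = √(52 + C))
X - V(-18) = -711 - √(52 - 18) = -711 - √34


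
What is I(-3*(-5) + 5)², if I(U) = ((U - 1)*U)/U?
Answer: 361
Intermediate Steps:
I(U) = -1 + U (I(U) = ((-1 + U)*U)/U = (U*(-1 + U))/U = -1 + U)
I(-3*(-5) + 5)² = (-1 + (-3*(-5) + 5))² = (-1 + (15 + 5))² = (-1 + 20)² = 19² = 361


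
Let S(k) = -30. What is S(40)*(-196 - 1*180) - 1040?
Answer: 10240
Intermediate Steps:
S(40)*(-196 - 1*180) - 1040 = -30*(-196 - 1*180) - 1040 = -30*(-196 - 180) - 1040 = -30*(-376) - 1040 = 11280 - 1040 = 10240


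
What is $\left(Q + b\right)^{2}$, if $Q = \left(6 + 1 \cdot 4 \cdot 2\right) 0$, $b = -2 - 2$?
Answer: $16$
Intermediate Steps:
$b = -4$
$Q = 0$ ($Q = \left(6 + 4 \cdot 2\right) 0 = \left(6 + 8\right) 0 = 14 \cdot 0 = 0$)
$\left(Q + b\right)^{2} = \left(0 - 4\right)^{2} = \left(-4\right)^{2} = 16$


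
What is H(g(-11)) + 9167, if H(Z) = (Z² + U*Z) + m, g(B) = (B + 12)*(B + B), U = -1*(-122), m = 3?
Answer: 6970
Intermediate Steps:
U = 122
g(B) = 2*B*(12 + B) (g(B) = (12 + B)*(2*B) = 2*B*(12 + B))
H(Z) = 3 + Z² + 122*Z (H(Z) = (Z² + 122*Z) + 3 = 3 + Z² + 122*Z)
H(g(-11)) + 9167 = (3 + (2*(-11)*(12 - 11))² + 122*(2*(-11)*(12 - 11))) + 9167 = (3 + (2*(-11)*1)² + 122*(2*(-11)*1)) + 9167 = (3 + (-22)² + 122*(-22)) + 9167 = (3 + 484 - 2684) + 9167 = -2197 + 9167 = 6970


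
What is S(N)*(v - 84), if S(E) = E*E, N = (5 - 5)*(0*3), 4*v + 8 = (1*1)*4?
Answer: 0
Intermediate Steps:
v = -1 (v = -2 + ((1*1)*4)/4 = -2 + (1*4)/4 = -2 + (1/4)*4 = -2 + 1 = -1)
N = 0 (N = 0*0 = 0)
S(E) = E**2
S(N)*(v - 84) = 0**2*(-1 - 84) = 0*(-85) = 0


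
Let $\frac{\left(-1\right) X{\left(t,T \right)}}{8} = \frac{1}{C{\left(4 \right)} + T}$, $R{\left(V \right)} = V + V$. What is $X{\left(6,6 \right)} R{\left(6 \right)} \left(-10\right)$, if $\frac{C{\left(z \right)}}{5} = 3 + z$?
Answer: $\frac{960}{41} \approx 23.415$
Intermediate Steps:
$C{\left(z \right)} = 15 + 5 z$ ($C{\left(z \right)} = 5 \left(3 + z\right) = 15 + 5 z$)
$R{\left(V \right)} = 2 V$
$X{\left(t,T \right)} = - \frac{8}{35 + T}$ ($X{\left(t,T \right)} = - \frac{8}{\left(15 + 5 \cdot 4\right) + T} = - \frac{8}{\left(15 + 20\right) + T} = - \frac{8}{35 + T}$)
$X{\left(6,6 \right)} R{\left(6 \right)} \left(-10\right) = - \frac{8}{35 + 6} \cdot 2 \cdot 6 \left(-10\right) = - \frac{8}{41} \cdot 12 \left(-10\right) = \left(-8\right) \frac{1}{41} \cdot 12 \left(-10\right) = \left(- \frac{8}{41}\right) 12 \left(-10\right) = \left(- \frac{96}{41}\right) \left(-10\right) = \frac{960}{41}$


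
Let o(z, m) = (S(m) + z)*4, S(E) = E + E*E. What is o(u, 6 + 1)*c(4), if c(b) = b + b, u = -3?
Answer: 1696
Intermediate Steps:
S(E) = E + E²
o(z, m) = 4*z + 4*m*(1 + m) (o(z, m) = (m*(1 + m) + z)*4 = (z + m*(1 + m))*4 = 4*z + 4*m*(1 + m))
c(b) = 2*b
o(u, 6 + 1)*c(4) = (4*(-3) + 4*(6 + 1)*(1 + (6 + 1)))*(2*4) = (-12 + 4*7*(1 + 7))*8 = (-12 + 4*7*8)*8 = (-12 + 224)*8 = 212*8 = 1696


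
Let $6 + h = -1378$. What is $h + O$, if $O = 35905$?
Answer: $34521$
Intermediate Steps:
$h = -1384$ ($h = -6 - 1378 = -1384$)
$h + O = -1384 + 35905 = 34521$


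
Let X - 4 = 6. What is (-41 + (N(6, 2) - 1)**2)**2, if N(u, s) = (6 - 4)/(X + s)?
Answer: 2105401/1296 ≈ 1624.5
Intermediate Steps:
X = 10 (X = 4 + 6 = 10)
N(u, s) = 2/(10 + s) (N(u, s) = (6 - 4)/(10 + s) = 2/(10 + s))
(-41 + (N(6, 2) - 1)**2)**2 = (-41 + (2/(10 + 2) - 1)**2)**2 = (-41 + (2/12 - 1)**2)**2 = (-41 + (2*(1/12) - 1)**2)**2 = (-41 + (1/6 - 1)**2)**2 = (-41 + (-5/6)**2)**2 = (-41 + 25/36)**2 = (-1451/36)**2 = 2105401/1296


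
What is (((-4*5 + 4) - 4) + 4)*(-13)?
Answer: 208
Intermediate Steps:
(((-4*5 + 4) - 4) + 4)*(-13) = (((-20 + 4) - 4) + 4)*(-13) = ((-16 - 4) + 4)*(-13) = (-20 + 4)*(-13) = -16*(-13) = 208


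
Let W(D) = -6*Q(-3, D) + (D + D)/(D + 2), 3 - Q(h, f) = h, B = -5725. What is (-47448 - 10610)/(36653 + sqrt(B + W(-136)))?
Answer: -2458206751/1551914263 + 1001*I*sqrt(25852017)/1551914263 ≈ -1.584 + 0.0032795*I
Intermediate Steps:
Q(h, f) = 3 - h
W(D) = -36 + 2*D/(2 + D) (W(D) = -6*(3 - 1*(-3)) + (D + D)/(D + 2) = -6*(3 + 3) + (2*D)/(2 + D) = -6*6 + 2*D/(2 + D) = -36 + 2*D/(2 + D))
(-47448 - 10610)/(36653 + sqrt(B + W(-136))) = (-47448 - 10610)/(36653 + sqrt(-5725 + 2*(-36 - 17*(-136))/(2 - 136))) = -58058/(36653 + sqrt(-5725 + 2*(-36 + 2312)/(-134))) = -58058/(36653 + sqrt(-5725 + 2*(-1/134)*2276)) = -58058/(36653 + sqrt(-5725 - 2276/67)) = -58058/(36653 + sqrt(-385851/67)) = -58058/(36653 + I*sqrt(25852017)/67)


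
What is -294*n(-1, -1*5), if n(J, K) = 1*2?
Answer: -588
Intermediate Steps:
n(J, K) = 2
-294*n(-1, -1*5) = -294*2 = -588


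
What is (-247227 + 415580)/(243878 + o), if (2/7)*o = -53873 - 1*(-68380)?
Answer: 336706/589305 ≈ 0.57136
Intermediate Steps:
o = 101549/2 (o = 7*(-53873 - 1*(-68380))/2 = 7*(-53873 + 68380)/2 = (7/2)*14507 = 101549/2 ≈ 50775.)
(-247227 + 415580)/(243878 + o) = (-247227 + 415580)/(243878 + 101549/2) = 168353/(589305/2) = 168353*(2/589305) = 336706/589305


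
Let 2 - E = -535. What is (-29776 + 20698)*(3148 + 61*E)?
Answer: -325945590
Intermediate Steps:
E = 537 (E = 2 - 1*(-535) = 2 + 535 = 537)
(-29776 + 20698)*(3148 + 61*E) = (-29776 + 20698)*(3148 + 61*537) = -9078*(3148 + 32757) = -9078*35905 = -325945590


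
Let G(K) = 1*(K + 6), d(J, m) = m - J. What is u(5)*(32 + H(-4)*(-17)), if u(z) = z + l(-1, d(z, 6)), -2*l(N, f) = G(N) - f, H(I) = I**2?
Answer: -720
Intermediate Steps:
G(K) = 6 + K (G(K) = 1*(6 + K) = 6 + K)
l(N, f) = -3 + f/2 - N/2 (l(N, f) = -((6 + N) - f)/2 = -(6 + N - f)/2 = -3 + f/2 - N/2)
u(z) = 1/2 + z/2 (u(z) = z + (-3 + (6 - z)/2 - 1/2*(-1)) = z + (-3 + (3 - z/2) + 1/2) = z + (1/2 - z/2) = 1/2 + z/2)
u(5)*(32 + H(-4)*(-17)) = (1/2 + (1/2)*5)*(32 + (-4)**2*(-17)) = (1/2 + 5/2)*(32 + 16*(-17)) = 3*(32 - 272) = 3*(-240) = -720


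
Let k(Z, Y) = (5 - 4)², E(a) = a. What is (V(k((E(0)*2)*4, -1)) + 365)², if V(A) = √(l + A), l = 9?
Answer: (365 + √10)² ≈ 1.3554e+5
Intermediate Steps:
k(Z, Y) = 1 (k(Z, Y) = 1² = 1)
V(A) = √(9 + A)
(V(k((E(0)*2)*4, -1)) + 365)² = (√(9 + 1) + 365)² = (√10 + 365)² = (365 + √10)²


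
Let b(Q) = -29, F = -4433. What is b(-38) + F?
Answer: -4462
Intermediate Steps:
b(-38) + F = -29 - 4433 = -4462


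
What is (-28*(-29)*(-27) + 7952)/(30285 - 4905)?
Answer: -3493/6345 ≈ -0.55051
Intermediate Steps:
(-28*(-29)*(-27) + 7952)/(30285 - 4905) = (812*(-27) + 7952)/25380 = (-21924 + 7952)*(1/25380) = -13972*1/25380 = -3493/6345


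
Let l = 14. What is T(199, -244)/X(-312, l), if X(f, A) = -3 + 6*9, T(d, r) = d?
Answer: 199/51 ≈ 3.9020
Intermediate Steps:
X(f, A) = 51 (X(f, A) = -3 + 54 = 51)
T(199, -244)/X(-312, l) = 199/51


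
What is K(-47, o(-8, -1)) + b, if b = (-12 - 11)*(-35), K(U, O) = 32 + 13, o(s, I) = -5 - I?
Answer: 850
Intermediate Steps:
K(U, O) = 45
b = 805 (b = -23*(-35) = 805)
K(-47, o(-8, -1)) + b = 45 + 805 = 850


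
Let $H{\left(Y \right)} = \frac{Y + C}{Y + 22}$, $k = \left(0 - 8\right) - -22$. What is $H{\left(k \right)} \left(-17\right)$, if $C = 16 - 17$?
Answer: $- \frac{221}{36} \approx -6.1389$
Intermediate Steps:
$C = -1$ ($C = 16 - 17 = -1$)
$k = 14$ ($k = \left(0 - 8\right) + 22 = -8 + 22 = 14$)
$H{\left(Y \right)} = \frac{-1 + Y}{22 + Y}$ ($H{\left(Y \right)} = \frac{Y - 1}{Y + 22} = \frac{-1 + Y}{22 + Y}$)
$H{\left(k \right)} \left(-17\right) = \frac{-1 + 14}{22 + 14} \left(-17\right) = \frac{1}{36} \cdot 13 \left(-17\right) = \frac{13}{36} \left(-17\right) = - \frac{221}{36}$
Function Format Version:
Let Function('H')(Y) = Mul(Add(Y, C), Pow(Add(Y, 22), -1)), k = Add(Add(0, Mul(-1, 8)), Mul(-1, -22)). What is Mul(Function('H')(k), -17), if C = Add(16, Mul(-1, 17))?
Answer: Rational(-221, 36) ≈ -6.1389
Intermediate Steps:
C = -1 (C = Add(16, -17) = -1)
k = 14 (k = Add(Add(0, -8), 22) = Add(-8, 22) = 14)
Function('H')(Y) = Mul(Pow(Add(22, Y), -1), Add(-1, Y)) (Function('H')(Y) = Mul(Add(Y, -1), Pow(Add(Y, 22), -1)) = Mul(Add(-1, Y), Pow(Add(22, Y), -1)) = Mul(Pow(Add(22, Y), -1), Add(-1, Y)))
Mul(Function('H')(k), -17) = Mul(Mul(Pow(Add(22, 14), -1), Add(-1, 14)), -17) = Mul(Mul(Pow(36, -1), 13), -17) = Mul(Mul(Rational(1, 36), 13), -17) = Mul(Rational(13, 36), -17) = Rational(-221, 36)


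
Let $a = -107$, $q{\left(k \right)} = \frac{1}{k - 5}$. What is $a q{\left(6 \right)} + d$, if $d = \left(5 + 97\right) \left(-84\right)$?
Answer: $-8675$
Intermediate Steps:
$q{\left(k \right)} = \frac{1}{-5 + k}$
$d = -8568$ ($d = 102 \left(-84\right) = -8568$)
$a q{\left(6 \right)} + d = - \frac{107}{-5 + 6} - 8568 = - \frac{107}{1} - 8568 = \left(-107\right) 1 - 8568 = -107 - 8568 = -8675$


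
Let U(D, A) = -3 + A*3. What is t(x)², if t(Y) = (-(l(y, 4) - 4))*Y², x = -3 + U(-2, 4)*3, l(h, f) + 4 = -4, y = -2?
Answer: 47775744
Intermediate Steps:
U(D, A) = -3 + 3*A
l(h, f) = -8 (l(h, f) = -4 - 4 = -8)
x = 24 (x = -3 + (-3 + 3*4)*3 = -3 + (-3 + 12)*3 = -3 + 9*3 = -3 + 27 = 24)
t(Y) = 12*Y² (t(Y) = (-(-8 - 4))*Y² = (-1*(-12))*Y² = 12*Y²)
t(x)² = (12*24²)² = (12*576)² = 6912² = 47775744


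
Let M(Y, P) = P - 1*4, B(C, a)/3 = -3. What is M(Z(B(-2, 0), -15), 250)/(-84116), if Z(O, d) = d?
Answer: -123/42058 ≈ -0.0029245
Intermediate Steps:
B(C, a) = -9 (B(C, a) = 3*(-3) = -9)
M(Y, P) = -4 + P (M(Y, P) = P - 4 = -4 + P)
M(Z(B(-2, 0), -15), 250)/(-84116) = (-4 + 250)/(-84116) = 246*(-1/84116) = -123/42058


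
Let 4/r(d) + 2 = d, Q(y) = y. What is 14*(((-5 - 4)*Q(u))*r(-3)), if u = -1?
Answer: -504/5 ≈ -100.80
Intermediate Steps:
r(d) = 4/(-2 + d)
14*(((-5 - 4)*Q(u))*r(-3)) = 14*(((-5 - 4)*(-1))*(4/(-2 - 3))) = 14*((-9*(-1))*(4/(-5))) = 14*(9*(4*(-⅕))) = 14*(9*(-⅘)) = 14*(-36/5) = -504/5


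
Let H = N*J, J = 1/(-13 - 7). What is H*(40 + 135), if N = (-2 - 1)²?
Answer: -315/4 ≈ -78.750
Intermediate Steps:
N = 9 (N = (-3)² = 9)
J = -1/20 (J = 1/(-20) = -1/20 ≈ -0.050000)
H = -9/20 (H = 9*(-1/20) = -9/20 ≈ -0.45000)
H*(40 + 135) = -9*(40 + 135)/20 = -9/20*175 = -315/4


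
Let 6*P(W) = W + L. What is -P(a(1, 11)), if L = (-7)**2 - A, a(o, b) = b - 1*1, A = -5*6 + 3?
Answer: -43/3 ≈ -14.333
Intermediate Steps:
A = -27 (A = -30 + 3 = -27)
a(o, b) = -1 + b (a(o, b) = b - 1 = -1 + b)
L = 76 (L = (-7)**2 - 1*(-27) = 49 + 27 = 76)
P(W) = 38/3 + W/6 (P(W) = (W + 76)/6 = (76 + W)/6 = 38/3 + W/6)
-P(a(1, 11)) = -(38/3 + (-1 + 11)/6) = -(38/3 + (1/6)*10) = -(38/3 + 5/3) = -1*43/3 = -43/3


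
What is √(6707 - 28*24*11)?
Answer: I*√685 ≈ 26.173*I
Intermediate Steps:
√(6707 - 28*24*11) = √(6707 - 672*11) = √(6707 - 7392) = √(-685) = I*√685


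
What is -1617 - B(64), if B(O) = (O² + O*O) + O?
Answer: -9873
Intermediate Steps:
B(O) = O + 2*O² (B(O) = (O² + O²) + O = 2*O² + O = O + 2*O²)
-1617 - B(64) = -1617 - 64*(1 + 2*64) = -1617 - 64*(1 + 128) = -1617 - 64*129 = -1617 - 1*8256 = -1617 - 8256 = -9873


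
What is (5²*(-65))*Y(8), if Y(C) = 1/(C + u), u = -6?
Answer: -1625/2 ≈ -812.50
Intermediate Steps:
Y(C) = 1/(-6 + C) (Y(C) = 1/(C - 6) = 1/(-6 + C))
(5²*(-65))*Y(8) = (5²*(-65))/(-6 + 8) = (25*(-65))/2 = -1625*½ = -1625/2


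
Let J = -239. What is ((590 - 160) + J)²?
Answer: 36481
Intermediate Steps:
((590 - 160) + J)² = ((590 - 160) - 239)² = (430 - 239)² = 191² = 36481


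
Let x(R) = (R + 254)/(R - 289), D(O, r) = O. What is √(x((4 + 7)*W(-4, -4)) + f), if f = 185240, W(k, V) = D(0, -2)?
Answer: 3*√5948234/17 ≈ 430.39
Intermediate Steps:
W(k, V) = 0
x(R) = (254 + R)/(-289 + R)
√(x((4 + 7)*W(-4, -4)) + f) = √((254 + (4 + 7)*0)/(-289 + (4 + 7)*0) + 185240) = √((254 + 11*0)/(-289 + 11*0) + 185240) = √((254 + 0)/(-289 + 0) + 185240) = √(254/(-289) + 185240) = √(-1/289*254 + 185240) = √(-254/289 + 185240) = √(53534106/289) = 3*√5948234/17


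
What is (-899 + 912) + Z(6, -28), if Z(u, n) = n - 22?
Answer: -37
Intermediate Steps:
Z(u, n) = -22 + n
(-899 + 912) + Z(6, -28) = (-899 + 912) + (-22 - 28) = 13 - 50 = -37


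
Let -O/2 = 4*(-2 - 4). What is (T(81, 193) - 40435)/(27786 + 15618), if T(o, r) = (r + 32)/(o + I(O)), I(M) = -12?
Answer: -464965/499146 ≈ -0.93152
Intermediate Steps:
O = 48 (O = -8*(-2 - 4) = -8*(-6) = -2*(-24) = 48)
T(o, r) = (32 + r)/(-12 + o) (T(o, r) = (r + 32)/(o - 12) = (32 + r)/(-12 + o))
(T(81, 193) - 40435)/(27786 + 15618) = ((32 + 193)/(-12 + 81) - 40435)/(27786 + 15618) = (225/69 - 40435)/43404 = ((1/69)*225 - 40435)*(1/43404) = (75/23 - 40435)*(1/43404) = -929930/23*1/43404 = -464965/499146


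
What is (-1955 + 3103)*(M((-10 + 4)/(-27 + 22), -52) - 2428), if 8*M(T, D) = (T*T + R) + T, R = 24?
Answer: -69588029/25 ≈ -2.7835e+6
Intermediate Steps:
M(T, D) = 3 + T/8 + T²/8 (M(T, D) = ((T*T + 24) + T)/8 = ((T² + 24) + T)/8 = ((24 + T²) + T)/8 = (24 + T + T²)/8 = 3 + T/8 + T²/8)
(-1955 + 3103)*(M((-10 + 4)/(-27 + 22), -52) - 2428) = (-1955 + 3103)*((3 + ((-10 + 4)/(-27 + 22))/8 + ((-10 + 4)/(-27 + 22))²/8) - 2428) = 1148*((3 + (-6/(-5))/8 + (-6/(-5))²/8) - 2428) = 1148*((3 + (-6*(-⅕))/8 + (-6*(-⅕))²/8) - 2428) = 1148*((3 + (⅛)*(6/5) + (6/5)²/8) - 2428) = 1148*((3 + 3/20 + (⅛)*(36/25)) - 2428) = 1148*((3 + 3/20 + 9/50) - 2428) = 1148*(333/100 - 2428) = 1148*(-242467/100) = -69588029/25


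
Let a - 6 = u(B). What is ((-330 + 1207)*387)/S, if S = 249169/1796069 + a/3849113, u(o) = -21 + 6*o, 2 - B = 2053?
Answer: 2346357785716365003/936950270948 ≈ 2.5042e+6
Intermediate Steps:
B = -2051 (B = 2 - 1*2053 = 2 - 2053 = -2051)
a = -12321 (a = 6 + (-21 + 6*(-2051)) = 6 + (-21 - 12306) = 6 - 12327 = -12321)
S = 936950270948/6913272536797 (S = 249169/1796069 - 12321/3849113 = 936950270948/6913272536797 ≈ 0.13553)
((-330 + 1207)*387)/S = ((-330 + 1207)*387)/(936950270948/6913272536797) = (877*387)*(6913272536797/936950270948) = 339399*(6913272536797/936950270948) = 2346357785716365003/936950270948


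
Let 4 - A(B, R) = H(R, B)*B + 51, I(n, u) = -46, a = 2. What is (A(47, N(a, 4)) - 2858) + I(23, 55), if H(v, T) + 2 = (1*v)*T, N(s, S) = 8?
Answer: -20529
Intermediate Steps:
H(v, T) = -2 + T*v (H(v, T) = -2 + (1*v)*T = -2 + v*T = -2 + T*v)
A(B, R) = -47 - B*(-2 + B*R) (A(B, R) = 4 - ((-2 + B*R)*B + 51) = 4 - (B*(-2 + B*R) + 51) = 4 - (51 + B*(-2 + B*R)) = 4 + (-51 - B*(-2 + B*R)) = -47 - B*(-2 + B*R))
(A(47, N(a, 4)) - 2858) + I(23, 55) = ((-47 - 1*47*(-2 + 47*8)) - 2858) - 46 = ((-47 - 1*47*(-2 + 376)) - 2858) - 46 = ((-47 - 1*47*374) - 2858) - 46 = ((-47 - 17578) - 2858) - 46 = (-17625 - 2858) - 46 = -20483 - 46 = -20529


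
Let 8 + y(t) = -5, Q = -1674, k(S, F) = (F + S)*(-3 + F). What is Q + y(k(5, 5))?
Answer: -1687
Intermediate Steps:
k(S, F) = (-3 + F)*(F + S)
y(t) = -13 (y(t) = -8 - 5 = -13)
Q + y(k(5, 5)) = -1674 - 13 = -1687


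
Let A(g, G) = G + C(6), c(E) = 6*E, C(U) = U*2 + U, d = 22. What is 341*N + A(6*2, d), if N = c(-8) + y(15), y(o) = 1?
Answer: -15987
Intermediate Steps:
C(U) = 3*U (C(U) = 2*U + U = 3*U)
A(g, G) = 18 + G (A(g, G) = G + 3*6 = G + 18 = 18 + G)
N = -47 (N = 6*(-8) + 1 = -48 + 1 = -47)
341*N + A(6*2, d) = 341*(-47) + (18 + 22) = -16027 + 40 = -15987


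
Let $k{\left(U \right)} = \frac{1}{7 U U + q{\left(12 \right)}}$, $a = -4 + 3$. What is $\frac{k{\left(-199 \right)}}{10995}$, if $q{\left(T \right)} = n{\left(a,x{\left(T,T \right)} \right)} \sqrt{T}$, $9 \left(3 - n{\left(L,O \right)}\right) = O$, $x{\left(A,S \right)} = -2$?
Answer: $\frac{2494863}{7604070384283735} - \frac{58 \sqrt{3}}{7604070384283735} \approx 3.2808 \cdot 10^{-10}$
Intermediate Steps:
$a = -1$
$n{\left(L,O \right)} = 3 - \frac{O}{9}$
$q{\left(T \right)} = \frac{29 \sqrt{T}}{9}$ ($q{\left(T \right)} = \left(3 - - \frac{2}{9}\right) \sqrt{T} = \left(3 + \frac{2}{9}\right) \sqrt{T} = \frac{29 \sqrt{T}}{9}$)
$k{\left(U \right)} = \frac{1}{7 U^{2} + \frac{58 \sqrt{3}}{9}}$ ($k{\left(U \right)} = \frac{1}{7 U U + \frac{29 \sqrt{12}}{9}} = \frac{1}{7 U^{2} + \frac{29 \cdot 2 \sqrt{3}}{9}} = \frac{1}{7 U^{2} + \frac{58 \sqrt{3}}{9}}$)
$\frac{k{\left(-199 \right)}}{10995} = \frac{9 \frac{1}{58 \sqrt{3} + 63 \left(-199\right)^{2}}}{10995} = \frac{9}{58 \sqrt{3} + 63 \cdot 39601} \cdot \frac{1}{10995} = \frac{9}{58 \sqrt{3} + 2494863} \cdot \frac{1}{10995} = \frac{9}{2494863 + 58 \sqrt{3}} \cdot \frac{1}{10995} = \frac{3}{3665 \left(2494863 + 58 \sqrt{3}\right)}$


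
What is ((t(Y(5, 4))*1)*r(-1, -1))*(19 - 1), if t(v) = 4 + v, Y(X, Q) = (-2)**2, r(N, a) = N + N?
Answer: -288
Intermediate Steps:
r(N, a) = 2*N
Y(X, Q) = 4
((t(Y(5, 4))*1)*r(-1, -1))*(19 - 1) = (((4 + 4)*1)*(2*(-1)))*(19 - 1) = ((8*1)*(-2))*18 = (8*(-2))*18 = -16*18 = -288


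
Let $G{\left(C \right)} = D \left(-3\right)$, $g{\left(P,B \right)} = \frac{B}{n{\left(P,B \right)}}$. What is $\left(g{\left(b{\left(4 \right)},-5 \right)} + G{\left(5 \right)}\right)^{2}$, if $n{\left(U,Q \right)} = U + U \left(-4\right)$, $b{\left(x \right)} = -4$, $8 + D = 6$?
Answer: $\frac{4489}{144} \approx 31.174$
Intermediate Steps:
$D = -2$ ($D = -8 + 6 = -2$)
$n{\left(U,Q \right)} = - 3 U$ ($n{\left(U,Q \right)} = U - 4 U = - 3 U$)
$g{\left(P,B \right)} = - \frac{B}{3 P}$ ($g{\left(P,B \right)} = \frac{B}{\left(-3\right) P} = B \left(- \frac{1}{3 P}\right) = - \frac{B}{3 P}$)
$G{\left(C \right)} = 6$ ($G{\left(C \right)} = \left(-2\right) \left(-3\right) = 6$)
$\left(g{\left(b{\left(4 \right)},-5 \right)} + G{\left(5 \right)}\right)^{2} = \left(\left(- \frac{1}{3}\right) \left(-5\right) \frac{1}{-4} + 6\right)^{2} = \left(\left(- \frac{1}{3}\right) \left(-5\right) \left(- \frac{1}{4}\right) + 6\right)^{2} = \left(- \frac{5}{12} + 6\right)^{2} = \left(\frac{67}{12}\right)^{2} = \frac{4489}{144}$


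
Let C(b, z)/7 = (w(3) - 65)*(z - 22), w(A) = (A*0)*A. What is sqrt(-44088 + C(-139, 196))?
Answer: I*sqrt(123258) ≈ 351.08*I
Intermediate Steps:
w(A) = 0 (w(A) = 0*A = 0)
C(b, z) = 10010 - 455*z (C(b, z) = 7*((0 - 65)*(z - 22)) = 7*(-65*(-22 + z)) = 7*(1430 - 65*z) = 10010 - 455*z)
sqrt(-44088 + C(-139, 196)) = sqrt(-44088 + (10010 - 455*196)) = sqrt(-44088 + (10010 - 89180)) = sqrt(-44088 - 79170) = sqrt(-123258) = I*sqrt(123258)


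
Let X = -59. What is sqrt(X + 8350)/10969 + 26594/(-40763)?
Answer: -26594/40763 + sqrt(8291)/10969 ≈ -0.64410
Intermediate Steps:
sqrt(X + 8350)/10969 + 26594/(-40763) = sqrt(-59 + 8350)/10969 + 26594/(-40763) = sqrt(8291)*(1/10969) + 26594*(-1/40763) = sqrt(8291)/10969 - 26594/40763 = -26594/40763 + sqrt(8291)/10969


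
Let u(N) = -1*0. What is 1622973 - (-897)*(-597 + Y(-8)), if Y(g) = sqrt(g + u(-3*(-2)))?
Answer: 1087464 + 1794*I*sqrt(2) ≈ 1.0875e+6 + 2537.1*I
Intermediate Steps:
u(N) = 0
Y(g) = sqrt(g) (Y(g) = sqrt(g + 0) = sqrt(g))
1622973 - (-897)*(-597 + Y(-8)) = 1622973 - (-897)*(-597 + sqrt(-8)) = 1622973 - (-897)*(-597 + 2*I*sqrt(2)) = 1622973 - (535509 - 1794*I*sqrt(2)) = 1622973 + (-535509 + 1794*I*sqrt(2)) = 1087464 + 1794*I*sqrt(2)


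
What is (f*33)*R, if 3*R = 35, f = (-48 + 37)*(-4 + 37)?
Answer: -139755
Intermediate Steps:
f = -363 (f = -11*33 = -363)
R = 35/3 (R = (1/3)*35 = 35/3 ≈ 11.667)
(f*33)*R = -363*33*(35/3) = -11979*35/3 = -139755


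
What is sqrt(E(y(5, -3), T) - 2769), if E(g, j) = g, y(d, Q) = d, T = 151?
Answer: 2*I*sqrt(691) ≈ 52.574*I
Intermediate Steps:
sqrt(E(y(5, -3), T) - 2769) = sqrt(5 - 2769) = sqrt(-2764) = 2*I*sqrt(691)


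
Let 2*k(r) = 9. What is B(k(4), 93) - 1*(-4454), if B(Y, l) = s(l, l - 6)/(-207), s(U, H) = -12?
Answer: 307330/69 ≈ 4454.1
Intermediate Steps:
k(r) = 9/2 (k(r) = (½)*9 = 9/2)
B(Y, l) = 4/69 (B(Y, l) = -12/(-207) = -12*(-1/207) = 4/69)
B(k(4), 93) - 1*(-4454) = 4/69 - 1*(-4454) = 4/69 + 4454 = 307330/69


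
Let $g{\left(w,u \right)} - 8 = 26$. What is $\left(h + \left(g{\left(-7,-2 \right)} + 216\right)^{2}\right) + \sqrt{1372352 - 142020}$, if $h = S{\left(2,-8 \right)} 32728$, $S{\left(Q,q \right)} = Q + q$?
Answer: $-133868 + 2 \sqrt{307583} \approx -1.3276 \cdot 10^{5}$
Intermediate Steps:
$g{\left(w,u \right)} = 34$ ($g{\left(w,u \right)} = 8 + 26 = 34$)
$h = -196368$ ($h = \left(2 - 8\right) 32728 = \left(-6\right) 32728 = -196368$)
$\left(h + \left(g{\left(-7,-2 \right)} + 216\right)^{2}\right) + \sqrt{1372352 - 142020} = \left(-196368 + \left(34 + 216\right)^{2}\right) + \sqrt{1372352 - 142020} = \left(-196368 + 250^{2}\right) + \sqrt{1230332} = \left(-196368 + 62500\right) + 2 \sqrt{307583} = -133868 + 2 \sqrt{307583}$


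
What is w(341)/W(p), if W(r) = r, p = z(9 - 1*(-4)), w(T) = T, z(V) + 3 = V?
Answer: 341/10 ≈ 34.100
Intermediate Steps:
z(V) = -3 + V
p = 10 (p = -3 + (9 - 1*(-4)) = -3 + (9 + 4) = -3 + 13 = 10)
w(341)/W(p) = 341/10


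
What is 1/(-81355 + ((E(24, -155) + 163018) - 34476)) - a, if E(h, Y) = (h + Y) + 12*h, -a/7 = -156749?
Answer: -51947872591/47344 ≈ -1.0972e+6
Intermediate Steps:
a = 1097243 (a = -7*(-156749) = 1097243)
E(h, Y) = Y + 13*h (E(h, Y) = (Y + h) + 12*h = Y + 13*h)
1/(-81355 + ((E(24, -155) + 163018) - 34476)) - a = 1/(-81355 + (((-155 + 13*24) + 163018) - 34476)) - 1*1097243 = 1/(-81355 + (((-155 + 312) + 163018) - 34476)) - 1097243 = 1/(-81355 + ((157 + 163018) - 34476)) - 1097243 = 1/(-81355 + (163175 - 34476)) - 1097243 = 1/(-81355 + 128699) - 1097243 = 1/47344 - 1097243 = -51947872591/47344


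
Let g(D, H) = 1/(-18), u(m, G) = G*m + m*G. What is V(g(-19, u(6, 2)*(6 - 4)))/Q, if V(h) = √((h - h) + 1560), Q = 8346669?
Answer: 2*√390/8346669 ≈ 4.7321e-6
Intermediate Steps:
u(m, G) = 2*G*m (u(m, G) = G*m + G*m = 2*G*m)
g(D, H) = -1/18
V(h) = 2*√390 (V(h) = √(0 + 1560) = √1560 = 2*√390)
V(g(-19, u(6, 2)*(6 - 4)))/Q = (2*√390)/8346669 = (2*√390)*(1/8346669) = 2*√390/8346669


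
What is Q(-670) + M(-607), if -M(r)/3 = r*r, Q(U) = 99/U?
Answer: -740582589/670 ≈ -1.1053e+6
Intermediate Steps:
M(r) = -3*r² (M(r) = -3*r*r = -3*r²)
Q(-670) + M(-607) = 99/(-670) - 3*(-607)² = 99*(-1/670) - 3*368449 = -99/670 - 1105347 = -740582589/670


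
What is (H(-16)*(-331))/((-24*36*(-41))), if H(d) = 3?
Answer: -331/11808 ≈ -0.028032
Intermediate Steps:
(H(-16)*(-331))/((-24*36*(-41))) = (3*(-331))/((-24*36*(-41))) = -993/((-864*(-41))) = -993/35424 = -993*1/35424 = -331/11808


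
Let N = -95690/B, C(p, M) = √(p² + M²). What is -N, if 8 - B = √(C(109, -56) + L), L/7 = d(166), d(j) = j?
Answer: 95690/(8 - √(1162 + √15017)) ≈ -3437.1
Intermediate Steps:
C(p, M) = √(M² + p²)
L = 1162 (L = 7*166 = 1162)
B = 8 - √(1162 + √15017) (B = 8 - √(√((-56)² + 109²) + 1162) = 8 - √(√(3136 + 11881) + 1162) = 8 - √(√15017 + 1162) = 8 - √(1162 + √15017) ≈ -27.841)
N = -95690/(8 - √(1162 + √15017)) ≈ 3437.1
-N = -(-95690)/(8 - √(1162 + √15017)) = 95690/(8 - √(1162 + √15017))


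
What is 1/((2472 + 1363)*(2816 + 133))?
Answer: 1/11309415 ≈ 8.8422e-8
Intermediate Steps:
1/((2472 + 1363)*(2816 + 133)) = 1/(3835*2949) = 1/11309415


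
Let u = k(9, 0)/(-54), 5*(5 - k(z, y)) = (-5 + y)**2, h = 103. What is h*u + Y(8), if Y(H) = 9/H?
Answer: 9/8 ≈ 1.1250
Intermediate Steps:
k(z, y) = 5 - (-5 + y)**2/5
u = 0 (u = ((1/5)*0*(10 - 1*0))/(-54) = ((1/5)*0*(10 + 0))*(-1/54) = ((1/5)*0*10)*(-1/54) = 0*(-1/54) = 0)
h*u + Y(8) = 103*0 + 9/8 = 0 + 9*(1/8) = 0 + 9/8 = 9/8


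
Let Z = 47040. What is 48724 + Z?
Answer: 95764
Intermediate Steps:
48724 + Z = 48724 + 47040 = 95764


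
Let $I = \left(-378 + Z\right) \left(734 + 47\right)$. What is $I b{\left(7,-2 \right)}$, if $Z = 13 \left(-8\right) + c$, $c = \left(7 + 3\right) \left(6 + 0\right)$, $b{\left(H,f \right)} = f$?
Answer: $659164$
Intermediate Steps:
$c = 60$ ($c = 10 \cdot 6 = 60$)
$Z = -44$ ($Z = 13 \left(-8\right) + 60 = -104 + 60 = -44$)
$I = -329582$ ($I = \left(-378 - 44\right) \left(734 + 47\right) = \left(-422\right) 781 = -329582$)
$I b{\left(7,-2 \right)} = \left(-329582\right) \left(-2\right) = 659164$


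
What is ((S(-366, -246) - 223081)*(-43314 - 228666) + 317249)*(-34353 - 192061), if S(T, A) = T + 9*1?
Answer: -13759401682092446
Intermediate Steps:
S(T, A) = 9 + T (S(T, A) = T + 9 = 9 + T)
((S(-366, -246) - 223081)*(-43314 - 228666) + 317249)*(-34353 - 192061) = (((9 - 366) - 223081)*(-43314 - 228666) + 317249)*(-34353 - 192061) = ((-357 - 223081)*(-271980) + 317249)*(-226414) = (-223438*(-271980) + 317249)*(-226414) = (60770667240 + 317249)*(-226414) = 60770984489*(-226414) = -13759401682092446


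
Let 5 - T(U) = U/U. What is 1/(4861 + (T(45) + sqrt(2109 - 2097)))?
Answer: 4865/23668213 - 2*sqrt(3)/23668213 ≈ 0.00020540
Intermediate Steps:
T(U) = 4 (T(U) = 5 - U/U = 5 - 1*1 = 5 - 1 = 4)
1/(4861 + (T(45) + sqrt(2109 - 2097))) = 1/(4861 + (4 + sqrt(2109 - 2097))) = 1/(4861 + (4 + sqrt(12))) = 1/(4861 + (4 + 2*sqrt(3))) = 1/(4865 + 2*sqrt(3))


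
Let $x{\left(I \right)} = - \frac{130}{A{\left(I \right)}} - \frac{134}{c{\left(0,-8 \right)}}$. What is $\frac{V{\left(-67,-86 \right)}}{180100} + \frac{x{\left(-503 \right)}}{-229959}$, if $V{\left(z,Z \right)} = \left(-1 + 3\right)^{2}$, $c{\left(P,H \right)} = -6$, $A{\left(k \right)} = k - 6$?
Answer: $- \frac{70699996}{930024198225} \approx -7.602 \cdot 10^{-5}$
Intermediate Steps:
$A{\left(k \right)} = -6 + k$ ($A{\left(k \right)} = k - 6 = -6 + k$)
$V{\left(z,Z \right)} = 4$ ($V{\left(z,Z \right)} = 2^{2} = 4$)
$x{\left(I \right)} = \frac{67}{3} - \frac{130}{-6 + I}$ ($x{\left(I \right)} = - \frac{130}{-6 + I} - \frac{134}{-6} = - \frac{130}{-6 + I} - - \frac{67}{3} = - \frac{130}{-6 + I} + \frac{67}{3} = \frac{67}{3} - \frac{130}{-6 + I}$)
$\frac{V{\left(-67,-86 \right)}}{180100} + \frac{x{\left(-503 \right)}}{-229959} = \frac{4}{180100} + \frac{\frac{1}{3} \frac{1}{-6 - 503} \left(-792 + 67 \left(-503\right)\right)}{-229959} = 4 \cdot \frac{1}{180100} + \frac{-792 - 33701}{3 \left(-509\right)} \left(- \frac{1}{229959}\right) = \frac{1}{45025} + \frac{1}{3} \left(- \frac{1}{509}\right) \left(-34493\right) \left(- \frac{1}{229959}\right) = \frac{1}{45025} + \frac{34493}{1527} \left(- \frac{1}{229959}\right) = \frac{1}{45025} - \frac{2029}{20655729} = - \frac{70699996}{930024198225}$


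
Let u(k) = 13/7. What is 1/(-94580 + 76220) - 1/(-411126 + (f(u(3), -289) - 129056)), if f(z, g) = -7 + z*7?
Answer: -65227/1239703920 ≈ -5.2615e-5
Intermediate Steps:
u(k) = 13/7 (u(k) = 13*(⅐) = 13/7)
f(z, g) = -7 + 7*z
1/(-94580 + 76220) - 1/(-411126 + (f(u(3), -289) - 129056)) = 1/(-94580 + 76220) - 1/(-411126 + ((-7 + 7*(13/7)) - 129056)) = 1/(-18360) - 1/(-411126 + ((-7 + 13) - 129056)) = -1/18360 - 1/(-411126 + (6 - 129056)) = -1/18360 - 1/(-411126 - 129050) = -1/18360 - 1/(-540176) = -1/18360 - 1*(-1/540176) = -1/18360 + 1/540176 = -65227/1239703920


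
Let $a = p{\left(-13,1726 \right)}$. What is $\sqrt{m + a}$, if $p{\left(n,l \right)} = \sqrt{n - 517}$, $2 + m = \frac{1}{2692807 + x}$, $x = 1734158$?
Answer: $\frac{\sqrt{-4355114866165 + 2177557679025 i \sqrt{530}}}{1475655} \approx 3.2487 + 3.5432 i$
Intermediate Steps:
$m = - \frac{8853929}{4426965}$ ($m = -2 + \frac{1}{2692807 + 1734158} = -2 + \frac{1}{4426965} = - \frac{8853929}{4426965} \approx -2.0$)
$p{\left(n,l \right)} = \sqrt{-517 + n}$
$a = i \sqrt{530}$ ($a = \sqrt{-517 - 13} = \sqrt{-530} = i \sqrt{530} \approx 23.022 i$)
$\sqrt{m + a} = \sqrt{- \frac{8853929}{4426965} + i \sqrt{530}}$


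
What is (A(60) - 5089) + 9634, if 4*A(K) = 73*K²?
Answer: 70245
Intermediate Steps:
A(K) = 73*K²/4 (A(K) = (73*K²)/4 = 73*K²/4)
(A(60) - 5089) + 9634 = ((73/4)*60² - 5089) + 9634 = ((73/4)*3600 - 5089) + 9634 = (65700 - 5089) + 9634 = 60611 + 9634 = 70245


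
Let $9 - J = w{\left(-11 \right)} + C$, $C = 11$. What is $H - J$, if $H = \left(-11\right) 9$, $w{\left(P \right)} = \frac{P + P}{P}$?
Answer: $-95$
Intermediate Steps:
$w{\left(P \right)} = 2$ ($w{\left(P \right)} = \frac{2 P}{P} = 2$)
$J = -4$ ($J = 9 - \left(2 + 11\right) = 9 - 13 = -4$)
$H = -99$
$H - J = -99 - -4 = -99 + 4 = -95$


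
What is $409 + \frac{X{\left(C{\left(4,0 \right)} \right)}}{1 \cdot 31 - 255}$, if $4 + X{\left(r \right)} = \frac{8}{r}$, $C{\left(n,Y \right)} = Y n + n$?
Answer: $\frac{45809}{112} \approx 409.01$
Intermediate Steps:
$C{\left(n,Y \right)} = n + Y n$
$X{\left(r \right)} = -4 + \frac{8}{r}$
$409 + \frac{X{\left(C{\left(4,0 \right)} \right)}}{1 \cdot 31 - 255} = 409 + \frac{-4 + \frac{8}{4 \left(1 + 0\right)}}{1 \cdot 31 - 255} = 409 + \frac{-4 + \frac{8}{4 \cdot 1}}{31 - 255} = 409 + \frac{-4 + \frac{8}{4}}{-224} = 409 + \left(-4 + 8 \cdot \frac{1}{4}\right) \left(- \frac{1}{224}\right) = 409 + \left(-4 + 2\right) \left(- \frac{1}{224}\right) = 409 - - \frac{1}{112} = 409 + \frac{1}{112} = \frac{45809}{112}$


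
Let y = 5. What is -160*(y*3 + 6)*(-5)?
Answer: 16800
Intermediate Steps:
-160*(y*3 + 6)*(-5) = -160*(5*3 + 6)*(-5) = -160*(15 + 6)*(-5) = -3360*(-5) = -160*(-105) = 16800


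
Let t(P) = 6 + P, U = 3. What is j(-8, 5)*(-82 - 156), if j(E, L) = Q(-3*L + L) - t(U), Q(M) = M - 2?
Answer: 4998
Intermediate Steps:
Q(M) = -2 + M
j(E, L) = -11 - 2*L (j(E, L) = (-2 + (-3*L + L)) - (6 + 3) = (-2 - 2*L) - 1*9 = (-2 - 2*L) - 9 = -11 - 2*L)
j(-8, 5)*(-82 - 156) = (-11 - 2*5)*(-82 - 156) = (-11 - 10)*(-238) = -21*(-238) = 4998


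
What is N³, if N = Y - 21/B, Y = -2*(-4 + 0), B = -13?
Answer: 1953125/2197 ≈ 889.00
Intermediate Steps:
Y = 8 (Y = -2*(-4) = 8)
N = 125/13 (N = 8 - 21/(-13) = 8 - 21*(-1)/13 = 8 - 1*(-21/13) = 8 + 21/13 = 125/13 ≈ 9.6154)
N³ = (125/13)³ = 1953125/2197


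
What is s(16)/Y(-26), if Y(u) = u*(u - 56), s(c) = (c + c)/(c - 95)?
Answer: -8/42107 ≈ -0.00018999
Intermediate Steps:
s(c) = 2*c/(-95 + c) (s(c) = (2*c)/(-95 + c) = 2*c/(-95 + c))
Y(u) = u*(-56 + u)
s(16)/Y(-26) = (2*16/(-95 + 16))/((-26*(-56 - 26))) = (2*16/(-79))/((-26*(-82))) = (2*16*(-1/79))/2132 = -32/79*1/2132 = -8/42107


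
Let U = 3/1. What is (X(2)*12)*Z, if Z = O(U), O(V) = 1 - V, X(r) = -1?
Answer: 24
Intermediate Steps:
U = 3 (U = 3*1 = 3)
Z = -2 (Z = 1 - 1*3 = 1 - 3 = -2)
(X(2)*12)*Z = -1*12*(-2) = -12*(-2) = 24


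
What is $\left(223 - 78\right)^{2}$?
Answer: $21025$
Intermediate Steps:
$\left(223 - 78\right)^{2} = 145^{2} = 21025$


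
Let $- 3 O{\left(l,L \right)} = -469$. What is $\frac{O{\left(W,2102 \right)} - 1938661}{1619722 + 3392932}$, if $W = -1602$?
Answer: $- \frac{2907757}{7518981} \approx -0.38672$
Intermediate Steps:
$O{\left(l,L \right)} = \frac{469}{3}$ ($O{\left(l,L \right)} = \left(- \frac{1}{3}\right) \left(-469\right) = \frac{469}{3}$)
$\frac{O{\left(W,2102 \right)} - 1938661}{1619722 + 3392932} = \frac{\frac{469}{3} - 1938661}{1619722 + 3392932} = - \frac{5815514}{3 \cdot 5012654} = \left(- \frac{5815514}{3}\right) \frac{1}{5012654} = - \frac{2907757}{7518981}$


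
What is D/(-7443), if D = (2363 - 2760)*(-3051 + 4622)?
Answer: 623687/7443 ≈ 83.795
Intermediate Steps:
D = -623687 (D = -397*1571 = -623687)
D/(-7443) = -623687/(-7443) = -623687*(-1/7443) = 623687/7443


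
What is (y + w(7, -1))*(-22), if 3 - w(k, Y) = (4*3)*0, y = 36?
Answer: -858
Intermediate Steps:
w(k, Y) = 3 (w(k, Y) = 3 - 4*3*0 = 3 - 12*0 = 3 - 1*0 = 3 + 0 = 3)
(y + w(7, -1))*(-22) = (36 + 3)*(-22) = 39*(-22) = -858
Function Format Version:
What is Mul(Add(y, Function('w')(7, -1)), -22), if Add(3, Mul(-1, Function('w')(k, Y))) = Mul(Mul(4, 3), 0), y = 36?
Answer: -858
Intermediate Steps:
Function('w')(k, Y) = 3 (Function('w')(k, Y) = Add(3, Mul(-1, Mul(Mul(4, 3), 0))) = Add(3, Mul(-1, Mul(12, 0))) = Add(3, Mul(-1, 0)) = Add(3, 0) = 3)
Mul(Add(y, Function('w')(7, -1)), -22) = Mul(Add(36, 3), -22) = Mul(39, -22) = -858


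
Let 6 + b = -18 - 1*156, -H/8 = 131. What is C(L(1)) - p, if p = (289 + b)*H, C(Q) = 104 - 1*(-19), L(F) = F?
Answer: 114355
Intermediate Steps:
H = -1048 (H = -8*131 = -1048)
b = -180 (b = -6 + (-18 - 1*156) = -6 + (-18 - 156) = -6 - 174 = -180)
C(Q) = 123 (C(Q) = 104 + 19 = 123)
p = -114232 (p = (289 - 180)*(-1048) = 109*(-1048) = -114232)
C(L(1)) - p = 123 - 1*(-114232) = 123 + 114232 = 114355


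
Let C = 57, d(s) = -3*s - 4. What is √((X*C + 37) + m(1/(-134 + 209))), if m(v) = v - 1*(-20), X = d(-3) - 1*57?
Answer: 2*I*√163518/15 ≈ 53.917*I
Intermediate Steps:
d(s) = -4 - 3*s
X = -52 (X = (-4 - 3*(-3)) - 1*57 = (-4 + 9) - 57 = 5 - 57 = -52)
m(v) = 20 + v (m(v) = v + 20 = 20 + v)
√((X*C + 37) + m(1/(-134 + 209))) = √((-52*57 + 37) + (20 + 1/(-134 + 209))) = √((-2964 + 37) + (20 + 1/75)) = √(-2927 + (20 + 1/75)) = √(-2927 + 1501/75) = √(-218024/75) = 2*I*√163518/15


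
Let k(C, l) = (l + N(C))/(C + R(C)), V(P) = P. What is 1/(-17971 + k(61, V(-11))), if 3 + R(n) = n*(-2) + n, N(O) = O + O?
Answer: -1/18008 ≈ -5.5531e-5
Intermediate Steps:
N(O) = 2*O
R(n) = -3 - n (R(n) = -3 + (n*(-2) + n) = -3 + (-2*n + n) = -3 - n)
k(C, l) = -2*C/3 - l/3 (k(C, l) = (l + 2*C)/(C + (-3 - C)) = (l + 2*C)/(-3) = (l + 2*C)*(-1/3) = -2*C/3 - l/3)
1/(-17971 + k(61, V(-11))) = 1/(-17971 + (-2/3*61 - 1/3*(-11))) = 1/(-17971 + (-122/3 + 11/3)) = 1/(-17971 - 37) = 1/(-18008) = -1/18008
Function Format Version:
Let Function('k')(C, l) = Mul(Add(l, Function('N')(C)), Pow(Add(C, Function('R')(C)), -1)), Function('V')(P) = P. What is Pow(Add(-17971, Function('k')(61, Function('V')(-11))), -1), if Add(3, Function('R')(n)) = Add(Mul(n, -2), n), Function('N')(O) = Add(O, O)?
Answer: Rational(-1, 18008) ≈ -5.5531e-5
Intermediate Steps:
Function('N')(O) = Mul(2, O)
Function('R')(n) = Add(-3, Mul(-1, n)) (Function('R')(n) = Add(-3, Add(Mul(n, -2), n)) = Add(-3, Add(Mul(-2, n), n)) = Add(-3, Mul(-1, n)))
Function('k')(C, l) = Add(Mul(Rational(-2, 3), C), Mul(Rational(-1, 3), l)) (Function('k')(C, l) = Mul(Add(l, Mul(2, C)), Pow(Add(C, Add(-3, Mul(-1, C))), -1)) = Mul(Add(l, Mul(2, C)), Pow(-3, -1)) = Mul(Add(l, Mul(2, C)), Rational(-1, 3)) = Add(Mul(Rational(-2, 3), C), Mul(Rational(-1, 3), l)))
Pow(Add(-17971, Function('k')(61, Function('V')(-11))), -1) = Pow(Add(-17971, Add(Mul(Rational(-2, 3), 61), Mul(Rational(-1, 3), -11))), -1) = Pow(Add(-17971, Add(Rational(-122, 3), Rational(11, 3))), -1) = Pow(Add(-17971, -37), -1) = Pow(-18008, -1) = Rational(-1, 18008)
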